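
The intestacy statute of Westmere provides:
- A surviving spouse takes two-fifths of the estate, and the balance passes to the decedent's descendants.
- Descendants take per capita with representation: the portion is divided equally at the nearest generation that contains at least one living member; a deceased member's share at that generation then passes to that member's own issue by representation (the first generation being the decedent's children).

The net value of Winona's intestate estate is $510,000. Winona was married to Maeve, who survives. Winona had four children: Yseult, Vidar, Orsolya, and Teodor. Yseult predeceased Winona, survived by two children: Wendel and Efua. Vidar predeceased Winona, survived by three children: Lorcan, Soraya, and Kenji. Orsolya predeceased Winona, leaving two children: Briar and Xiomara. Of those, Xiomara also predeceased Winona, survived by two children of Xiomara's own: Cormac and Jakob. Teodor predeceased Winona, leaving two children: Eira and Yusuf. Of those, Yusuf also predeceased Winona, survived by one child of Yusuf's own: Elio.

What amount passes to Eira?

Maeve takes two-fifths of $510,000 = $204,000. The remaining $306,000 passes to the descendants.
No child survives, so the initial division is made at the grandchildren's generation.
The descendants' portion ($306,000) is divided into 9 shares of $34,000: Wendel, Efua, Lorcan, Soraya, Kenji, Briar, and Eira each take $34,000; Xiomara's $34,000 share passes to Xiomara's issue; Yusuf's $34,000 share passes to Yusuf's issue.
Xiomara's share ($34,000) is divided into 2 shares of $17,000: Cormac and Jakob each take $17,000.
Yusuf's share ($34,000) passes entirely to Elio.

Eira receives $34,000.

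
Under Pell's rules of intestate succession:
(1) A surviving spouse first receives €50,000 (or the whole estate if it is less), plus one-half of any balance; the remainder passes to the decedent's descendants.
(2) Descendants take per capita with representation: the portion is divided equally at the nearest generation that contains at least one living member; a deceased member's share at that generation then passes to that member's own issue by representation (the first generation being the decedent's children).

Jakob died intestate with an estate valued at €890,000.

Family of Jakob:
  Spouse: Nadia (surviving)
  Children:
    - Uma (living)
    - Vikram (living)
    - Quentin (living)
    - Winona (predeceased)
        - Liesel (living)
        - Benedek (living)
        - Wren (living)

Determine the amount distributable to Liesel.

Liesel receives €35,000.

Nadia first takes €50,000, leaving a balance of €840,000. Nadia then takes one-half of the balance (€420,000), for a total of €470,000. The remaining €420,000 passes to the descendants.
The descendants' portion (€420,000) is divided into 4 shares of €105,000: Uma, Vikram, and Quentin each take €105,000; Winona's €105,000 share passes to Winona's issue.
Winona's share (€105,000) is divided into 3 shares of €35,000: Liesel, Benedek, and Wren each take €35,000.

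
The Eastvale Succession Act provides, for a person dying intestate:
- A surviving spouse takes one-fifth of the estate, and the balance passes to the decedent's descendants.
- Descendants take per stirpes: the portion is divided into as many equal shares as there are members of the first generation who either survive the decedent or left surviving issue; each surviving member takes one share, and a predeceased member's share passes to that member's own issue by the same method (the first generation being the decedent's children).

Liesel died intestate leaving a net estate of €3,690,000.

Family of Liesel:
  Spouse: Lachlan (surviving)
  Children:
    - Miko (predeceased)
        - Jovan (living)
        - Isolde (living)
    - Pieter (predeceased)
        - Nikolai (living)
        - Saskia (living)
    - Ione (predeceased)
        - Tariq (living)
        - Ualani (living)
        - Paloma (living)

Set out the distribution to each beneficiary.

Lachlan: €738,000; Jovan: €492,000; Isolde: €492,000; Nikolai: €492,000; Saskia: €492,000; Tariq: €328,000; Ualani: €328,000; Paloma: €328,000

Lachlan takes one-fifth of €3,690,000 = €738,000. The remaining €2,952,000 passes to the descendants.
The descendants' portion (€2,952,000) is divided into 3 shares of €984,000: Miko's €984,000 share passes to Miko's issue; Pieter's €984,000 share passes to Pieter's issue; Ione's €984,000 share passes to Ione's issue.
Miko's share (€984,000) is divided into 2 shares of €492,000: Jovan and Isolde each take €492,000.
Pieter's share (€984,000) is divided into 2 shares of €492,000: Nikolai and Saskia each take €492,000.
Ione's share (€984,000) is divided into 3 shares of €328,000: Tariq, Ualani, and Paloma each take €328,000.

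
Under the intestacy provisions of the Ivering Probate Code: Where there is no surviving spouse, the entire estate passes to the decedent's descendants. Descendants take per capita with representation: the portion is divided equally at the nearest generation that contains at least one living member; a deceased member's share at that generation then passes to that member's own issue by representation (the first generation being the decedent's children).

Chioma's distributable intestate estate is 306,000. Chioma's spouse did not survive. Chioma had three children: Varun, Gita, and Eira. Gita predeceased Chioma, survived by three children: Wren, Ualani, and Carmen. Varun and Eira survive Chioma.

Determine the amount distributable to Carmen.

The entire 306,000 passes to the descendants.
That amount (306,000) is divided into 3 shares of 102,000: Varun and Eira each take 102,000; Gita's 102,000 share passes to Gita's issue.
Gita's share (102,000) is divided into 3 shares of 34,000: Wren, Ualani, and Carmen each take 34,000.

Carmen receives 34,000.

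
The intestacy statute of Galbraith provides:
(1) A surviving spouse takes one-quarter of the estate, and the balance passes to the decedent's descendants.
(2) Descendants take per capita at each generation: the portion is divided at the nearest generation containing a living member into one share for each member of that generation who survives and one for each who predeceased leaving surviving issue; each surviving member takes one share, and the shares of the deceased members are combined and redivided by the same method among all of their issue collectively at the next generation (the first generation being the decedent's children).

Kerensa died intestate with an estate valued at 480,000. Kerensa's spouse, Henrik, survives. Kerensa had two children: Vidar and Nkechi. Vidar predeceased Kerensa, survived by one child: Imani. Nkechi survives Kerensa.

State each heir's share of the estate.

Henrik: 120,000; Imani: 180,000; Nkechi: 180,000

Henrik takes one-quarter of 480,000 = 120,000. The remaining 360,000 passes to the descendants.
The descendants' portion (360,000) is divided at the children's generation into 2 shares of 180,000. Nkechi takes 180,000. The remaining share for the deceased Vidar (180,000) is carried to the next generation.
That pool (180,000) passes entirely to Imani, the sole taker at the grandchildren's generation.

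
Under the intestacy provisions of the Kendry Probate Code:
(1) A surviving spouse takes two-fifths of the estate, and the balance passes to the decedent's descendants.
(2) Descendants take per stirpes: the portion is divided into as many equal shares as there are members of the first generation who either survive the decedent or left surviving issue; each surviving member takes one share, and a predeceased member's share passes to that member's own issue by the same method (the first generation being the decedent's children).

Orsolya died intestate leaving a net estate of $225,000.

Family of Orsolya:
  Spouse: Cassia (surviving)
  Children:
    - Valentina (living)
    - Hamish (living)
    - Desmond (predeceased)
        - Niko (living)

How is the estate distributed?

Cassia takes two-fifths of $225,000 = $90,000. The remaining $135,000 passes to the descendants.
The descendants' portion ($135,000) is divided into 3 shares of $45,000: Valentina and Hamish each take $45,000; Desmond's $45,000 share passes to Desmond's issue.
Desmond's share ($45,000) passes entirely to Niko.

Cassia: $90,000; Valentina: $45,000; Hamish: $45,000; Niko: $45,000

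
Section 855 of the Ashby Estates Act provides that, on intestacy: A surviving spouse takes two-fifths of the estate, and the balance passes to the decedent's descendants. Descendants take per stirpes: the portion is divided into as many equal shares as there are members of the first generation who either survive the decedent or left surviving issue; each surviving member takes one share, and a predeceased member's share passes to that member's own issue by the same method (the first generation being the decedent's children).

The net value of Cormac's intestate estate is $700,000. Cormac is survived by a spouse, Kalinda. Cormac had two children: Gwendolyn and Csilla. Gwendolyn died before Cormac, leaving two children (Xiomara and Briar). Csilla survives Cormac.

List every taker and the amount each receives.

Kalinda takes two-fifths of $700,000 = $280,000. The remaining $420,000 passes to the descendants.
The descendants' portion ($420,000) is divided into 2 shares of $210,000: Csilla takes $210,000; Gwendolyn's $210,000 share passes to Gwendolyn's issue.
Gwendolyn's share ($210,000) is divided into 2 shares of $105,000: Xiomara and Briar each take $105,000.

Kalinda: $280,000; Xiomara: $105,000; Briar: $105,000; Csilla: $210,000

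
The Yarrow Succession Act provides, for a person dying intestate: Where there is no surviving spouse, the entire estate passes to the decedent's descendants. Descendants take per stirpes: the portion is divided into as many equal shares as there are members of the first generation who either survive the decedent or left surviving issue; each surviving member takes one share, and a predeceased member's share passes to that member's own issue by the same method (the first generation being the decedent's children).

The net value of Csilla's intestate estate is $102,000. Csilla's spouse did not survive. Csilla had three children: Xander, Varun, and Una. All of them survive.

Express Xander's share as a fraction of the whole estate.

The entire $102,000 passes to the descendants.
That amount ($102,000) is divided into 3 shares of $34,000: Xander, Varun, and Una each take $34,000.

Xander receives 1/3 of the estate.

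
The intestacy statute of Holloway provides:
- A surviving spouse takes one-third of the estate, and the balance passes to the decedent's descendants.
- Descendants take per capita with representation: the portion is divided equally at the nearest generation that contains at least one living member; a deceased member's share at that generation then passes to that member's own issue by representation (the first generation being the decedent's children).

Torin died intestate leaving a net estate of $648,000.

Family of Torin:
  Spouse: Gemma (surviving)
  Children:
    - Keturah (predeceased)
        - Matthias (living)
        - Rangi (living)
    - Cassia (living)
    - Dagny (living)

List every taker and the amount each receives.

Gemma takes one-third of $648,000 = $216,000. The remaining $432,000 passes to the descendants.
The descendants' portion ($432,000) is divided into 3 shares of $144,000: Cassia and Dagny each take $144,000; Keturah's $144,000 share passes to Keturah's issue.
Keturah's share ($144,000) is divided into 2 shares of $72,000: Matthias and Rangi each take $72,000.

Gemma: $216,000; Matthias: $72,000; Rangi: $72,000; Cassia: $144,000; Dagny: $144,000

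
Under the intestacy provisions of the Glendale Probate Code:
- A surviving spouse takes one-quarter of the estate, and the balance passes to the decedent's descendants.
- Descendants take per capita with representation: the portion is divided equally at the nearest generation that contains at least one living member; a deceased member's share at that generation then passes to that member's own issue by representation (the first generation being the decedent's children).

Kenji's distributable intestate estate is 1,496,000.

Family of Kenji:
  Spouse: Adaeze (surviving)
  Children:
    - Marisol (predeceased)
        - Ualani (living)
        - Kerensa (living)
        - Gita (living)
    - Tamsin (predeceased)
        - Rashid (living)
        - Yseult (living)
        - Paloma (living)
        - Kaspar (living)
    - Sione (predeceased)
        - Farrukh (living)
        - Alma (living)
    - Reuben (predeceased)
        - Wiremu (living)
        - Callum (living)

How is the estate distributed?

Adaeze: 374,000; Ualani: 102,000; Kerensa: 102,000; Gita: 102,000; Rashid: 102,000; Yseult: 102,000; Paloma: 102,000; Kaspar: 102,000; Farrukh: 102,000; Alma: 102,000; Wiremu: 102,000; Callum: 102,000

Adaeze takes one-quarter of 1,496,000 = 374,000. The remaining 1,122,000 passes to the descendants.
No child survives, so the initial division is made at the grandchildren's generation.
The descendants' portion (1,122,000) is divided into 11 shares of 102,000: Ualani, Kerensa, Gita, Rashid, Yseult, Paloma, Kaspar, Farrukh, Alma, Wiremu, and Callum each take 102,000.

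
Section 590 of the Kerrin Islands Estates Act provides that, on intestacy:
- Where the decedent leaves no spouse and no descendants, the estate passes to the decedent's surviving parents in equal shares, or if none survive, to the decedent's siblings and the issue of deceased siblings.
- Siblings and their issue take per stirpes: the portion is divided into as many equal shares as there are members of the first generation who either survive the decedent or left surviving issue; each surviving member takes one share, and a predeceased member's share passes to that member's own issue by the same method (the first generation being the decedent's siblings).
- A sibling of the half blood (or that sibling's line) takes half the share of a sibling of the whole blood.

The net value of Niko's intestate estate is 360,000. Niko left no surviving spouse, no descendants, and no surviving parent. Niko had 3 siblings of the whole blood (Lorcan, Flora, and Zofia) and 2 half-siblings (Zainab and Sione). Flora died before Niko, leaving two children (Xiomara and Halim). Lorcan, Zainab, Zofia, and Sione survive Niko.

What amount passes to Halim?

Halim receives 45,000.

The entire 360,000 passes to the siblings and their issue.
Counting each half-blood sibling's line as half a unit, there are 4 units in 360,000, so one unit is 90,000. Whole-blood lines (Lorcan, Flora, and Zofia) take 90,000 each; half-blood lines (Zainab and Sione) take 45,000 each.
Flora's share (90,000) is divided into 2 shares of 45,000: Xiomara and Halim each take 45,000.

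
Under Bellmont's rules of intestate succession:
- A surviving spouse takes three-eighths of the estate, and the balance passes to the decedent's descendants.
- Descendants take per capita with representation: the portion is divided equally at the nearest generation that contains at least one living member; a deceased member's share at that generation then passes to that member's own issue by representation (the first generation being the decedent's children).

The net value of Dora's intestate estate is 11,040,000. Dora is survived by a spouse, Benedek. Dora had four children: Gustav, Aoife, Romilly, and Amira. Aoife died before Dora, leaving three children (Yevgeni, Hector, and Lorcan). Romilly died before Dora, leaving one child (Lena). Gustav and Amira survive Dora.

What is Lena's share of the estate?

Lena receives 1,725,000.

Benedek takes three-eighths of 11,040,000 = 4,140,000. The remaining 6,900,000 passes to the descendants.
The descendants' portion (6,900,000) is divided into 4 shares of 1,725,000: Gustav and Amira each take 1,725,000; Aoife's 1,725,000 share passes to Aoife's issue; Romilly's 1,725,000 share passes to Romilly's issue.
Aoife's share (1,725,000) is divided into 3 shares of 575,000: Yevgeni, Hector, and Lorcan each take 575,000.
Romilly's share (1,725,000) passes entirely to Lena.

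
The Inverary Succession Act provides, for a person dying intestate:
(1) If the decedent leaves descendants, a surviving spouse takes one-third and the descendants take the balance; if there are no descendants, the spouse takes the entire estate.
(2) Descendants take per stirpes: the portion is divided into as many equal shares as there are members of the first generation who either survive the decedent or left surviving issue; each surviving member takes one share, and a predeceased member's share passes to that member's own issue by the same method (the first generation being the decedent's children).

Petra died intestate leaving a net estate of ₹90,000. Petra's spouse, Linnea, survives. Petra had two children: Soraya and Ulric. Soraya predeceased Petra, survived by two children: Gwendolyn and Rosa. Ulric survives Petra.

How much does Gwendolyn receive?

Linnea takes one-third of ₹90,000 = ₹30,000. The remaining ₹60,000 passes to the descendants.
The descendants' portion (₹60,000) is divided into 2 shares of ₹30,000: Ulric takes ₹30,000; Soraya's ₹30,000 share passes to Soraya's issue.
Soraya's share (₹30,000) is divided into 2 shares of ₹15,000: Gwendolyn and Rosa each take ₹15,000.

Gwendolyn receives ₹15,000.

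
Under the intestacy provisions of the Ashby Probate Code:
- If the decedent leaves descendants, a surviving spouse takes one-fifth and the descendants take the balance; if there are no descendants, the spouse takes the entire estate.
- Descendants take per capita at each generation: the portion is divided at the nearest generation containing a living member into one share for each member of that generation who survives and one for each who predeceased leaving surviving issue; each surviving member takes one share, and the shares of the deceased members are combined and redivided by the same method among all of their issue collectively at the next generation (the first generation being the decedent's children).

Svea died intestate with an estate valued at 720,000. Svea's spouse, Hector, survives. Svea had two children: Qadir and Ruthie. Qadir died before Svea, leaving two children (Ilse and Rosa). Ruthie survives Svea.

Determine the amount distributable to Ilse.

Hector takes one-fifth of 720,000 = 144,000. The remaining 576,000 passes to the descendants.
The descendants' portion (576,000) is divided at the children's generation into 2 shares of 288,000. Ruthie takes 288,000. The remaining share for the deceased Qadir (288,000) is carried to the next generation.
That pool (288,000) is divided at the grandchildren's generation equally among Ilse and Rosa: 144,000 each.

Ilse receives 144,000.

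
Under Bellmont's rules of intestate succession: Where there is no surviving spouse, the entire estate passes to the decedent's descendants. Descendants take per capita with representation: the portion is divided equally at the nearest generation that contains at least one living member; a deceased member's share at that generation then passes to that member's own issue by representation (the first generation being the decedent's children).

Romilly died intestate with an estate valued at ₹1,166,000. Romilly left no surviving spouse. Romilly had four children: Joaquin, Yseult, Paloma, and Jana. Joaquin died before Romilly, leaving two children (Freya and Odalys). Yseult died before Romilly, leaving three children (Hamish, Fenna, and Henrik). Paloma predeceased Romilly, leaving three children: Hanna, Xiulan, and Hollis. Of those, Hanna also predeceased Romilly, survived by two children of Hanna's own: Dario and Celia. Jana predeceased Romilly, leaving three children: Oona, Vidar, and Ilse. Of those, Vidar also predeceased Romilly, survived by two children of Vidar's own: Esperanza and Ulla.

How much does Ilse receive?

The entire ₹1,166,000 passes to the descendants.
No child survives, so the initial division is made at the grandchildren's generation.
That amount (₹1,166,000) is divided into 11 shares of ₹106,000: Freya, Odalys, Hamish, Fenna, Henrik, Xiulan, Hollis, Oona, and Ilse each take ₹106,000; Hanna's ₹106,000 share passes to Hanna's issue; Vidar's ₹106,000 share passes to Vidar's issue.
Hanna's share (₹106,000) is divided into 2 shares of ₹53,000: Dario and Celia each take ₹53,000.
Vidar's share (₹106,000) is divided into 2 shares of ₹53,000: Esperanza and Ulla each take ₹53,000.

Ilse receives ₹106,000.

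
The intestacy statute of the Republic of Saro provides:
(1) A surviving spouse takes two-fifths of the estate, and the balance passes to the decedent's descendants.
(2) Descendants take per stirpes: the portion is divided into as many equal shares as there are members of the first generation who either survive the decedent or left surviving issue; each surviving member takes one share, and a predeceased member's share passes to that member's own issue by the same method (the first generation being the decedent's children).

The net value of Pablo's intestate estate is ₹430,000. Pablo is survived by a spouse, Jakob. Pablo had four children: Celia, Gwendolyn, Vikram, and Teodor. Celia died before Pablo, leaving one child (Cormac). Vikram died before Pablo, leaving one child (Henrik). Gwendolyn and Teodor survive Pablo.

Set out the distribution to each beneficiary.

Jakob takes two-fifths of ₹430,000 = ₹172,000. The remaining ₹258,000 passes to the descendants.
The descendants' portion (₹258,000) is divided into 4 shares of ₹64,500: Gwendolyn and Teodor each take ₹64,500; Celia's ₹64,500 share passes to Celia's issue; Vikram's ₹64,500 share passes to Vikram's issue.
Celia's share (₹64,500) passes entirely to Cormac.
Vikram's share (₹64,500) passes entirely to Henrik.

Jakob: ₹172,000; Cormac: ₹64,500; Gwendolyn: ₹64,500; Henrik: ₹64,500; Teodor: ₹64,500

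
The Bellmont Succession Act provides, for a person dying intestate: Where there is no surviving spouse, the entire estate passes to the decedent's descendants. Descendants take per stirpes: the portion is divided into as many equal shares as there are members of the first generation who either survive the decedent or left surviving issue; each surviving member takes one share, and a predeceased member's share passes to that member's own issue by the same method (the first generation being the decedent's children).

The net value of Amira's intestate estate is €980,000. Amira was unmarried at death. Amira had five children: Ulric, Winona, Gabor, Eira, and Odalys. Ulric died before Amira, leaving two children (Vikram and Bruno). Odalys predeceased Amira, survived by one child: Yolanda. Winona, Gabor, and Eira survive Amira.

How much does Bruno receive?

The entire €980,000 passes to the descendants.
That amount (€980,000) is divided into 5 shares of €196,000: Winona, Gabor, and Eira each take €196,000; Ulric's €196,000 share passes to Ulric's issue; Odalys's €196,000 share passes to Odalys's issue.
Ulric's share (€196,000) is divided into 2 shares of €98,000: Vikram and Bruno each take €98,000.
Odalys's share (€196,000) passes entirely to Yolanda.

Bruno receives €98,000.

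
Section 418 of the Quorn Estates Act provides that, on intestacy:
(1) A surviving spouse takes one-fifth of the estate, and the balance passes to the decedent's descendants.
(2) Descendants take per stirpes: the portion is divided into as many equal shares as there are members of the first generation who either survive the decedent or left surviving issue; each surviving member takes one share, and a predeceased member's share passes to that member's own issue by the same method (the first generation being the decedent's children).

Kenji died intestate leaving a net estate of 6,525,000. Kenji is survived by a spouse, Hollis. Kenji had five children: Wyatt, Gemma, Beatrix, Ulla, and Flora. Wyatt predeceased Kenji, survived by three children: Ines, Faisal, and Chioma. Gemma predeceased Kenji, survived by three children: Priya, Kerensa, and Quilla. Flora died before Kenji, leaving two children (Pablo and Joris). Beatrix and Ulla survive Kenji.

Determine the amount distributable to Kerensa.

Kerensa receives 348,000.

Hollis takes one-fifth of 6,525,000 = 1,305,000. The remaining 5,220,000 passes to the descendants.
The descendants' portion (5,220,000) is divided into 5 shares of 1,044,000: Beatrix and Ulla each take 1,044,000; Wyatt's 1,044,000 share passes to Wyatt's issue; Gemma's 1,044,000 share passes to Gemma's issue; Flora's 1,044,000 share passes to Flora's issue.
Wyatt's share (1,044,000) is divided into 3 shares of 348,000: Ines, Faisal, and Chioma each take 348,000.
Gemma's share (1,044,000) is divided into 3 shares of 348,000: Priya, Kerensa, and Quilla each take 348,000.
Flora's share (1,044,000) is divided into 2 shares of 522,000: Pablo and Joris each take 522,000.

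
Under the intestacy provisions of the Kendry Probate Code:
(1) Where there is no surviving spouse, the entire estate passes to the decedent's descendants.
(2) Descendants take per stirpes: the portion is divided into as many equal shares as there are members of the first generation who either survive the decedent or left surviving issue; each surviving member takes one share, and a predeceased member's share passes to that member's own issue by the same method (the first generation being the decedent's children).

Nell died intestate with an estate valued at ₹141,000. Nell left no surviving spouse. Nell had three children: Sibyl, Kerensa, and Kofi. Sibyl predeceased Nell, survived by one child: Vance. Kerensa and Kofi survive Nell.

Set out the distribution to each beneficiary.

The entire ₹141,000 passes to the descendants.
That amount (₹141,000) is divided into 3 shares of ₹47,000: Kerensa and Kofi each take ₹47,000; Sibyl's ₹47,000 share passes to Sibyl's issue.
Sibyl's share (₹47,000) passes entirely to Vance.

Vance: ₹47,000; Kerensa: ₹47,000; Kofi: ₹47,000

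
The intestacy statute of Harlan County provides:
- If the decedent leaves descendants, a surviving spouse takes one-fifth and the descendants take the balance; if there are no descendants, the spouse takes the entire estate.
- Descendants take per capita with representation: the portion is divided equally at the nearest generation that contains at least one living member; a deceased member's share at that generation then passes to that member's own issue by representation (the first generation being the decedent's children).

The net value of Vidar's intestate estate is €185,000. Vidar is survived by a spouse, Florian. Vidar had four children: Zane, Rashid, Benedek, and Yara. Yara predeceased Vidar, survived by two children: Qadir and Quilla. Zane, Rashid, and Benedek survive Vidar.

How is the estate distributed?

Florian: €37,000; Zane: €37,000; Rashid: €37,000; Benedek: €37,000; Qadir: €18,500; Quilla: €18,500

Florian takes one-fifth of €185,000 = €37,000. The remaining €148,000 passes to the descendants.
The descendants' portion (€148,000) is divided into 4 shares of €37,000: Zane, Rashid, and Benedek each take €37,000; Yara's €37,000 share passes to Yara's issue.
Yara's share (€37,000) is divided into 2 shares of €18,500: Qadir and Quilla each take €18,500.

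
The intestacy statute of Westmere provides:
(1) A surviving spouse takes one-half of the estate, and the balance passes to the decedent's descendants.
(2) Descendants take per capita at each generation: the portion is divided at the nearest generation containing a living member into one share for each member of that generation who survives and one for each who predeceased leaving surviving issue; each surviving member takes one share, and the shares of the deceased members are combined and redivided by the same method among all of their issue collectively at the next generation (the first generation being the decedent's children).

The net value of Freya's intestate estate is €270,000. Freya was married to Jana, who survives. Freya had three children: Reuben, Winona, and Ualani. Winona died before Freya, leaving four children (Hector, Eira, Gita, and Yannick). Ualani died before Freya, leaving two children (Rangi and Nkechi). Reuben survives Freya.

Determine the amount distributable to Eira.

Jana takes one-half of €270,000 = €135,000. The remaining €135,000 passes to the descendants.
The descendants' portion (€135,000) is divided at the children's generation into 3 shares of €45,000. Reuben takes €45,000. The 2 shares of the deceased (Winona and Ualani) are combined into a pool of €90,000.
That pool (€90,000) is divided at the grandchildren's generation equally among Hector, Eira, Gita, Yannick, Rangi, and Nkechi: €15,000 each.

Eira receives €15,000.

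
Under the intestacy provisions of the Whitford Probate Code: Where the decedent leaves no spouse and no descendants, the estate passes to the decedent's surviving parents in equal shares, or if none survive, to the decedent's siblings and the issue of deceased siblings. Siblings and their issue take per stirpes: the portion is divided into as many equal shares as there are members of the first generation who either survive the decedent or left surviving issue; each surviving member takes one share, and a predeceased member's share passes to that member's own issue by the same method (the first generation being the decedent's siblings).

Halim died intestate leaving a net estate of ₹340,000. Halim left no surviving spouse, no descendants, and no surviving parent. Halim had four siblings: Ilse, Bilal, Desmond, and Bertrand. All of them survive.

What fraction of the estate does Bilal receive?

Bilal receives 1/4 of the estate.

The entire ₹340,000 passes to the siblings and their issue.
That amount (₹340,000) is divided into 4 shares of ₹85,000: Ilse, Bilal, Desmond, and Bertrand each take ₹85,000.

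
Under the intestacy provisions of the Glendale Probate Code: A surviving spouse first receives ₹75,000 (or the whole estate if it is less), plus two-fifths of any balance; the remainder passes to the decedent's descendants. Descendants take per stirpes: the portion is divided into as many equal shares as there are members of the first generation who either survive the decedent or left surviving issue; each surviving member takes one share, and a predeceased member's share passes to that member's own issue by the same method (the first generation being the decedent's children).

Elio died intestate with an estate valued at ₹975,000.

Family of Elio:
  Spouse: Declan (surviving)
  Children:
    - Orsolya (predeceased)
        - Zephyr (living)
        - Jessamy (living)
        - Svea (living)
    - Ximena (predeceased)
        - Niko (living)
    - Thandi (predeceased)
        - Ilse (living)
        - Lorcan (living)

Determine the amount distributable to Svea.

Svea receives ₹60,000.

Declan first takes ₹75,000, leaving a balance of ₹900,000. Declan then takes two-fifths of the balance (₹360,000), for a total of ₹435,000. The remaining ₹540,000 passes to the descendants.
The descendants' portion (₹540,000) is divided into 3 shares of ₹180,000: Orsolya's ₹180,000 share passes to Orsolya's issue; Ximena's ₹180,000 share passes to Ximena's issue; Thandi's ₹180,000 share passes to Thandi's issue.
Orsolya's share (₹180,000) is divided into 3 shares of ₹60,000: Zephyr, Jessamy, and Svea each take ₹60,000.
Ximena's share (₹180,000) passes entirely to Niko.
Thandi's share (₹180,000) is divided into 2 shares of ₹90,000: Ilse and Lorcan each take ₹90,000.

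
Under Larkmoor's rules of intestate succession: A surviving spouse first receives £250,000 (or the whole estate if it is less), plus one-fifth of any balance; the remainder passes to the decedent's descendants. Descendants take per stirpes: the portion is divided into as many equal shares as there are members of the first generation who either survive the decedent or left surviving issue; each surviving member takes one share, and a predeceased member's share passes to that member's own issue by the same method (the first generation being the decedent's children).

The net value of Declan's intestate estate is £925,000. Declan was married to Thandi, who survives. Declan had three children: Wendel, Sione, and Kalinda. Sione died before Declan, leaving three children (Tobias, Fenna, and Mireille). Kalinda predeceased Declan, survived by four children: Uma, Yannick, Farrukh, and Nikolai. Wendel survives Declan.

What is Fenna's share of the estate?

Thandi first takes £250,000, leaving a balance of £675,000. Thandi then takes one-fifth of the balance (£135,000), for a total of £385,000. The remaining £540,000 passes to the descendants.
The descendants' portion (£540,000) is divided into 3 shares of £180,000: Wendel takes £180,000; Sione's £180,000 share passes to Sione's issue; Kalinda's £180,000 share passes to Kalinda's issue.
Sione's share (£180,000) is divided into 3 shares of £60,000: Tobias, Fenna, and Mireille each take £60,000.
Kalinda's share (£180,000) is divided into 4 shares of £45,000: Uma, Yannick, Farrukh, and Nikolai each take £45,000.

Fenna receives £60,000.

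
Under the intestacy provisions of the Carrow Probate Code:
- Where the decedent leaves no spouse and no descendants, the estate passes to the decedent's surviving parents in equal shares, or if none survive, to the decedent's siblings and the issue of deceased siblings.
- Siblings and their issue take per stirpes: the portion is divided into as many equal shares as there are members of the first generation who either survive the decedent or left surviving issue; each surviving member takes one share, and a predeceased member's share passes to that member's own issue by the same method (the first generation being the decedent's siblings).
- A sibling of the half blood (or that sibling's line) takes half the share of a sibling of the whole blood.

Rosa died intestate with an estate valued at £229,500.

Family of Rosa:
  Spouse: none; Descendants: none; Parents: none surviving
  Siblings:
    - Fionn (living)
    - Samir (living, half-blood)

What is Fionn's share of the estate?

Fionn receives £153,000.

The entire £229,500 passes to the siblings and their issue.
Counting each half-blood sibling's line as half a unit, there are 3/2 units in £229,500, so one unit is £153,000. Whole-blood lines (Fionn) take £153,000 each; half-blood lines (Samir) take £76,500 each.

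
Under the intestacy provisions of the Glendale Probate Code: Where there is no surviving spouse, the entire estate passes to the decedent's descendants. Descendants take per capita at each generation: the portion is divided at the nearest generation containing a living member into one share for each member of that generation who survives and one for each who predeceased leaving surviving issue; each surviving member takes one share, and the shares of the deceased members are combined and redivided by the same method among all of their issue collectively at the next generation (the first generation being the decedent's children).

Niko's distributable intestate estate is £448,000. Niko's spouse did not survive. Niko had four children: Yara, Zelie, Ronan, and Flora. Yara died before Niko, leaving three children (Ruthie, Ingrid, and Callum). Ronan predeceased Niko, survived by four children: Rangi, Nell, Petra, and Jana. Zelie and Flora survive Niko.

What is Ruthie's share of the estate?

The entire £448,000 passes to the descendants.
That amount (£448,000) is divided at the children's generation into 4 shares of £112,000. Zelie and Flora each take £112,000. The 2 shares of the deceased (Yara and Ronan) are combined into a pool of £224,000.
That pool (£224,000) is divided at the grandchildren's generation equally among Ruthie, Ingrid, Callum, Rangi, Nell, Petra, and Jana: £32,000 each.

Ruthie receives £32,000.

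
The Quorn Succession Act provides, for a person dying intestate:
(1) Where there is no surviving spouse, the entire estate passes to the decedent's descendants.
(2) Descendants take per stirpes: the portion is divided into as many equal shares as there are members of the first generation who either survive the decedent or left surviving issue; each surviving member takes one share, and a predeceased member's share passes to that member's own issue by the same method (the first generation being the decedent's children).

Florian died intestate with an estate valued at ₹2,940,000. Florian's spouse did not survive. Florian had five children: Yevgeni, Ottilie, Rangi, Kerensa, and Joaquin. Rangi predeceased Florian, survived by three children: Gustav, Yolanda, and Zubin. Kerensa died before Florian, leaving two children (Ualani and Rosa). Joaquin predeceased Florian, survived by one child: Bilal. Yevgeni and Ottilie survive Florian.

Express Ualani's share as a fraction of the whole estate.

The entire ₹2,940,000 passes to the descendants.
That amount (₹2,940,000) is divided into 5 shares of ₹588,000: Yevgeni and Ottilie each take ₹588,000; Rangi's ₹588,000 share passes to Rangi's issue; Kerensa's ₹588,000 share passes to Kerensa's issue; Joaquin's ₹588,000 share passes to Joaquin's issue.
Rangi's share (₹588,000) is divided into 3 shares of ₹196,000: Gustav, Yolanda, and Zubin each take ₹196,000.
Kerensa's share (₹588,000) is divided into 2 shares of ₹294,000: Ualani and Rosa each take ₹294,000.
Joaquin's share (₹588,000) passes entirely to Bilal.

Ualani receives 1/10 of the estate.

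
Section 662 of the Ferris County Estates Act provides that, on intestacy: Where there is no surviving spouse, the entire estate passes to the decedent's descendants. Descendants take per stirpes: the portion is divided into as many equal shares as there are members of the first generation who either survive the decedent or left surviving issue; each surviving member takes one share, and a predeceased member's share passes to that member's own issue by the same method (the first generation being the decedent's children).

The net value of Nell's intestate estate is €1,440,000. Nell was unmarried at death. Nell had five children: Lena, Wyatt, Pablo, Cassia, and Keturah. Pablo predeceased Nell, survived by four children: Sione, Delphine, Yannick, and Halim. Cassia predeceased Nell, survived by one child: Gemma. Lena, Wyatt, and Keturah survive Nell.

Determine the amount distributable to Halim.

The entire €1,440,000 passes to the descendants.
That amount (€1,440,000) is divided into 5 shares of €288,000: Lena, Wyatt, and Keturah each take €288,000; Pablo's €288,000 share passes to Pablo's issue; Cassia's €288,000 share passes to Cassia's issue.
Pablo's share (€288,000) is divided into 4 shares of €72,000: Sione, Delphine, Yannick, and Halim each take €72,000.
Cassia's share (€288,000) passes entirely to Gemma.

Halim receives €72,000.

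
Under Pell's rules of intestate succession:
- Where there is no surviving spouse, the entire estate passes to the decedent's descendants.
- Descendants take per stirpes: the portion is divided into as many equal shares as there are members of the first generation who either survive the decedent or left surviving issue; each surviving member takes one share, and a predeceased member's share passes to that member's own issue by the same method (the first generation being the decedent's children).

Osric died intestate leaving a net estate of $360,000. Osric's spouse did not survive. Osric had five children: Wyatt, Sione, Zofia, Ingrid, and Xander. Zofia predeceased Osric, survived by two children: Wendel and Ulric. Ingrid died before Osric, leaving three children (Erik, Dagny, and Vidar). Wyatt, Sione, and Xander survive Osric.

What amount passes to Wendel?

The entire $360,000 passes to the descendants.
That amount ($360,000) is divided into 5 shares of $72,000: Wyatt, Sione, and Xander each take $72,000; Zofia's $72,000 share passes to Zofia's issue; Ingrid's $72,000 share passes to Ingrid's issue.
Zofia's share ($72,000) is divided into 2 shares of $36,000: Wendel and Ulric each take $36,000.
Ingrid's share ($72,000) is divided into 3 shares of $24,000: Erik, Dagny, and Vidar each take $24,000.

Wendel receives $36,000.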